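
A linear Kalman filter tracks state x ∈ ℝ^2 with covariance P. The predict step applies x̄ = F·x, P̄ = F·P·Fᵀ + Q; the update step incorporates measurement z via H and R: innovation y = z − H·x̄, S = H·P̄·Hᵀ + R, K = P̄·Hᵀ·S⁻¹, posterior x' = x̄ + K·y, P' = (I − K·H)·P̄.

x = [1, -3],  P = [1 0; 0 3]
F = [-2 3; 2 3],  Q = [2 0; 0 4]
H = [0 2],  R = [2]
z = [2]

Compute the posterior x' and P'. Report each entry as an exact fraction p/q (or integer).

x' = [-413/71, 63/71]
P' = [1285/71 23/71; 23/71 35/71]

x̄ = F·x = [-11, -7]
P̄ = F·P·Fᵀ + Q = [33 23; 23 35]
y = z − H·x̄ = [16]
S = H·P̄·Hᵀ + R = [142]
K = P̄·Hᵀ·S⁻¹ = [23/71; 35/71]
x' = x̄ + K·y = [-413/71, 63/71]
P' = (I − K·H)·P̄ = [1285/71 23/71; 23/71 35/71]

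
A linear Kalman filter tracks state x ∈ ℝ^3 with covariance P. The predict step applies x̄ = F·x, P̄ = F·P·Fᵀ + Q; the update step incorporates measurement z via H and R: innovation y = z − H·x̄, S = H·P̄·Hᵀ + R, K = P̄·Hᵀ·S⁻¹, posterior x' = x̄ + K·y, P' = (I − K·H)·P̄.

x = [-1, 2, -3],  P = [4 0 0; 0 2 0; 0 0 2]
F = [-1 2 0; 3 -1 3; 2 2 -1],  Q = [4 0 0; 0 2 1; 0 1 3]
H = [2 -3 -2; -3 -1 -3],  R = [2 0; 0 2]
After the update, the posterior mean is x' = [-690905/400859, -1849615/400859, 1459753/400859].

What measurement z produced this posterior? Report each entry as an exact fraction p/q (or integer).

z = [3, -1]

x̄ = F·x = [5, -14, 5]
P̄ = F·P·Fᵀ + Q = [16 -16 0; -16 58 15; 0 15 29]
S = H·P̄·Hᵀ + R = [1076 305; 305 459]
K = P̄·Hᵀ·S⁻¹ = [46480/400859 -58832/400859; -91549/400859 12800/400859; -16167/400859 -78337/400859]
x' − x̄ = [-2695200/400859, 3762411/400859, -544542/400859] = K·y
y = (KᵀK)⁻¹·Kᵀ·(x' − x̄) = [-39, 15]
z = y + H·x̄ = [-39, 15] + [42, -16] = [3, -1]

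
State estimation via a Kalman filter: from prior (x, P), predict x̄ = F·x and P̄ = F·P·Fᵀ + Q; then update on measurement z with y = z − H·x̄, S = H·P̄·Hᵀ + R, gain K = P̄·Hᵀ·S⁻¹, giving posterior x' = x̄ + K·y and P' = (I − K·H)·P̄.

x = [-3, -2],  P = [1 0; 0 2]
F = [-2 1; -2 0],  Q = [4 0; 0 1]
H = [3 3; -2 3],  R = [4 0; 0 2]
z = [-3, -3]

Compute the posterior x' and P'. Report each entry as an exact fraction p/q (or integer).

x' = [-19/2055, -1594/2055]
P' = [479/2055 59/2055; 59/2055 299/2055]

x̄ = F·x = [4, 6]
P̄ = F·P·Fᵀ + Q = [10 4; 4 5]
y = z − H·x̄ = [-33, -13]
S = H·P̄·Hᵀ + R = [211 -3; -3 39]
K = P̄·Hᵀ·S⁻¹ = [269/1370 -781/4110; 179/1370 779/4110]
x' = x̄ + K·y = [-19/2055, -1594/2055]
P' = (I − K·H)·P̄ = [479/2055 59/2055; 59/2055 299/2055]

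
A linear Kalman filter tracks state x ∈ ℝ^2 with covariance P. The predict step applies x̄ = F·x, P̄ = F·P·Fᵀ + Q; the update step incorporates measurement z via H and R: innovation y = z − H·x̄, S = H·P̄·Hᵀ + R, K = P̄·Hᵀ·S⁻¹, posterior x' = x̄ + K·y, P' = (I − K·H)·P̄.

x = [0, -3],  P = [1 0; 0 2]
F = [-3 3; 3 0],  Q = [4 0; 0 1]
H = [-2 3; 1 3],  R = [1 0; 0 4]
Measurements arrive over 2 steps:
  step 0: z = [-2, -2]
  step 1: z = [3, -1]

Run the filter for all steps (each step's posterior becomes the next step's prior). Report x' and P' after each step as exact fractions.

step 0: x' = [-5083/19908, -5353/6636], P' = [10429/19908 1591/6636; 1591/6636 437/2212]
step 1: x' = [-26899058/18603231, 257375/6201077], P' = [2917736/6201077 1313480/6201077; 1313480/6201077 1132172/6201077]

step 0: x̄ = F·x = [-9, 0]
step 0: P̄ = F·P·Fᵀ + Q = [31 -9; -9 10]
step 0: y = z − H·x̄ = [-20, 7]
step 0: S = H·P̄·Hᵀ + R = [323 55; 55 71]
step 0: K = P̄·Hᵀ·S⁻¹ = [-6539/19908 6187/19908; 751/6636 1381/6636]
step 0: x' = x̄ + K·y = [-5083/19908, -5353/6636]
step 0: P' = (I − K·H)·P̄ = [10429/19908 1591/6636; 1591/6636 437/2212]
step 1: x̄ = F·x = [-392/237, -5083/6636]
step 1: P̄ = F·P·Fᵀ + Q = [488/79 -202/79; -202/79 12641/2212]
step 1: y = z − H·x̄ = [13205/6636, 19589/6636]
step 1: S = H·P̄·Hᵀ + R = [238509/2212 103409/2212; 103409/2212 102345/2212]
step 1: K = P̄·Hᵀ·S⁻¹ = [-1895032/6201077 1714544/6201077; 769556/6201077 1177499/6201077]
step 1: x' = x̄ + K·y = [-26899058/18603231, 257375/6201077]
step 1: P' = (I − K·H)·P̄ = [2917736/6201077 1313480/6201077; 1313480/6201077 1132172/6201077]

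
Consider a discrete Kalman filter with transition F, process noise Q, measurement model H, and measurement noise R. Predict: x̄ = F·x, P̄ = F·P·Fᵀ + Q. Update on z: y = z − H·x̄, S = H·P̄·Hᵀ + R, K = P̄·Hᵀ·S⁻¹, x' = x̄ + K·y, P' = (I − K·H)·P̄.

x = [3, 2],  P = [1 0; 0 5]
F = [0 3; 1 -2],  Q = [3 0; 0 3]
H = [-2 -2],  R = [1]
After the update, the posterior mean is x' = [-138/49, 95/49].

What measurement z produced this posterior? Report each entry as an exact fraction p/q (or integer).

x̄ = F·x = [6, -1]
P̄ = F·P·Fᵀ + Q = [48 -30; -30 24]
S = H·P̄·Hᵀ + R = [49]
K = P̄·Hᵀ·S⁻¹ = [-36/49; 12/49]
x' − x̄ = [-432/49, 144/49] = K·y
y = (KᵀK)⁻¹·Kᵀ·(x' − x̄) = [12]
z = y + H·x̄ = [12] + [-10] = [2]

z = [2]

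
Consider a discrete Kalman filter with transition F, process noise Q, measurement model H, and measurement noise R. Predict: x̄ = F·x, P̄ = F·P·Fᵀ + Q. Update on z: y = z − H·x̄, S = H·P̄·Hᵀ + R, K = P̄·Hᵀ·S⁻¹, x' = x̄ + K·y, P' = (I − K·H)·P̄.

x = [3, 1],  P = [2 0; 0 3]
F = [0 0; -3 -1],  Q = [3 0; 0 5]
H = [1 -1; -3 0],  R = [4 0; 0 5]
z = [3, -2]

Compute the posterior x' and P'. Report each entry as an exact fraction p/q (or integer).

x̄ = F·x = [0, -10]
P̄ = F·P·Fᵀ + Q = [3 0; 0 26]
y = z − H·x̄ = [-7, -2]
S = H·P̄·Hᵀ + R = [33 -9; -9 32]
K = P̄·Hᵀ·S⁻¹ = [1/65 -18/65; -64/75 -6/25]
x' = x̄ + K·y = [29/65, -266/75]
P' = (I − K·H)·P̄ = [6/13 2/5; 2/5 286/75]

x' = [29/65, -266/75]
P' = [6/13 2/5; 2/5 286/75]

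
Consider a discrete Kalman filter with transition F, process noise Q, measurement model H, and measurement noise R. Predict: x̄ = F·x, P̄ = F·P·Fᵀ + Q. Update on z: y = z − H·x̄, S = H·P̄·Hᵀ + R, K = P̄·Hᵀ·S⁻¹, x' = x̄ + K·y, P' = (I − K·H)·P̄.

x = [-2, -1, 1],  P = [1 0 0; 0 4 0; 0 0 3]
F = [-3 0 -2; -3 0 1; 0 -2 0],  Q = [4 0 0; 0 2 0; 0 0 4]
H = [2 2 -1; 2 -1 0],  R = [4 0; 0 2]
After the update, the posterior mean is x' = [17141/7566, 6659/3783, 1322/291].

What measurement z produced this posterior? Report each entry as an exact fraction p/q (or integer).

x̄ = F·x = [4, 7, 2]
P̄ = F·P·Fᵀ + Q = [25 3 0; 3 14 0; 0 0 20]
S = H·P̄·Hᵀ + R = [204 78; 78 104]
K = P̄·Hᵀ·S⁻¹ = [83/582 435/1261; 80/291 -357/1261; -40/291 10/97]
x' − x̄ = [-13123/7566, -19822/3783, 740/291] = K·y
y = (KᵀK)⁻¹·Kᵀ·(x' − x̄) = [-17, 2]
z = y + H·x̄ = [-17, 2] + [20, 1] = [3, 3]

z = [3, 3]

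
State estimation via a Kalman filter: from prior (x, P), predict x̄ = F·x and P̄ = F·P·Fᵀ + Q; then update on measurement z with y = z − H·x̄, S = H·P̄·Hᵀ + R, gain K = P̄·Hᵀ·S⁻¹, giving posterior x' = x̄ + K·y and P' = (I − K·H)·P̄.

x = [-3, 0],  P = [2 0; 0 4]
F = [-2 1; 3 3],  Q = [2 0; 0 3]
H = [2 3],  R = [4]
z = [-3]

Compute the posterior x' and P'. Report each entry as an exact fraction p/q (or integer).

x' = [1258/191, -1035/191]
P' = [7238/573 -1596/191; -1596/191 1140/191]

x̄ = F·x = [6, -9]
P̄ = F·P·Fᵀ + Q = [14 0; 0 57]
y = z − H·x̄ = [12]
S = H·P̄·Hᵀ + R = [573]
K = P̄·Hᵀ·S⁻¹ = [28/573; 57/191]
x' = x̄ + K·y = [1258/191, -1035/191]
P' = (I − K·H)·P̄ = [7238/573 -1596/191; -1596/191 1140/191]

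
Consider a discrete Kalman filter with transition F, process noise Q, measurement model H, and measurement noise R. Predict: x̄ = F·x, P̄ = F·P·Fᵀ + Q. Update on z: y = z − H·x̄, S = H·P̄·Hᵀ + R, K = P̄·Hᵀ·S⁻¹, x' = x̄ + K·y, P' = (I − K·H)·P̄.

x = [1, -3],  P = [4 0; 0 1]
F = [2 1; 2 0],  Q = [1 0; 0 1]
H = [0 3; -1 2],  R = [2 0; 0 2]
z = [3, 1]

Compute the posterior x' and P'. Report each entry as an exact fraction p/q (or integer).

x̄ = F·x = [-1, 2]
P̄ = F·P·Fᵀ + Q = [18 16; 16 17]
y = z − H·x̄ = [-3, -4]
S = H·P̄·Hᵀ + R = [155 54; 54 24]
K = P̄·Hᵀ·S⁻¹ = [33/67 -211/402; 21/67 3/67]
x' = x̄ + K·y = [-76/201, 59/67]
P' = (I − K·H)·P̄ = [343/201 22/67; 22/67 14/67]

x' = [-76/201, 59/67]
P' = [343/201 22/67; 22/67 14/67]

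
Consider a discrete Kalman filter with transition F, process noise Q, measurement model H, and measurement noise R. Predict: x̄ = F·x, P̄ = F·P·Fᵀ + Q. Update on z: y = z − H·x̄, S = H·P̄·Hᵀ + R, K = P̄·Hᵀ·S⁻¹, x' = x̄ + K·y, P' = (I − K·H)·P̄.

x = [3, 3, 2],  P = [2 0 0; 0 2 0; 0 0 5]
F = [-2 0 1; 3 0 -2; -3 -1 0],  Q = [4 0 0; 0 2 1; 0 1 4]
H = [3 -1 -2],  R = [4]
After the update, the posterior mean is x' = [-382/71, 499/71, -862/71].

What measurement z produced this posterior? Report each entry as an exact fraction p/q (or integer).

x̄ = F·x = [-4, 5, -12]
P̄ = F·P·Fᵀ + Q = [17 -22 12; -22 40 -17; 12 -17 24]
S = H·P̄·Hᵀ + R = [213]
K = P̄·Hᵀ·S⁻¹ = [49/213; -24/71; 5/213]
x' − x̄ = [-98/71, 144/71, -10/71] = K·y
y = (KᵀK)⁻¹·Kᵀ·(x' − x̄) = [-6]
z = y + H·x̄ = [-6] + [7] = [1]

z = [1]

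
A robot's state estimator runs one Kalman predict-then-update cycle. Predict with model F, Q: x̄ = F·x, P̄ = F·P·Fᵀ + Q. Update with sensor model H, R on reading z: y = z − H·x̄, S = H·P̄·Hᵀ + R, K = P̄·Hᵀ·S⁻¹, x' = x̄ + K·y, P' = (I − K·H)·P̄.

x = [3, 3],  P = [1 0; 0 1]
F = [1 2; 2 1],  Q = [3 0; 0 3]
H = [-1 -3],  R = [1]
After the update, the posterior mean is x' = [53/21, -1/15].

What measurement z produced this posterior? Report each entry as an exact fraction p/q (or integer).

x̄ = F·x = [9, 9]
P̄ = F·P·Fᵀ + Q = [8 4; 4 8]
S = H·P̄·Hᵀ + R = [105]
K = P̄·Hᵀ·S⁻¹ = [-4/21; -4/15]
x' − x̄ = [-136/21, -136/15] = K·y
y = (KᵀK)⁻¹·Kᵀ·(x' − x̄) = [34]
z = y + H·x̄ = [34] + [-36] = [-2]

z = [-2]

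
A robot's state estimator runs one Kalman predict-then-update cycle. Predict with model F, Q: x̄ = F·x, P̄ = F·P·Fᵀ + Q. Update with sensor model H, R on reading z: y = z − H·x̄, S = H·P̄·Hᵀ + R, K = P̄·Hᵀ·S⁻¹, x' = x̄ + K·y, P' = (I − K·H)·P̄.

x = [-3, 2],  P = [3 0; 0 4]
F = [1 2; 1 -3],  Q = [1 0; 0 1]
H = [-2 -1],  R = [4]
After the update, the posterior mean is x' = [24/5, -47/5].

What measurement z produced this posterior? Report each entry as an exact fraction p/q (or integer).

x̄ = F·x = [1, -9]
P̄ = F·P·Fᵀ + Q = [20 -21; -21 40]
S = H·P̄·Hᵀ + R = [40]
K = P̄·Hᵀ·S⁻¹ = [-19/40; 1/20]
x' − x̄ = [19/5, -2/5] = K·y
y = (KᵀK)⁻¹·Kᵀ·(x' − x̄) = [-8]
z = y + H·x̄ = [-8] + [7] = [-1]

z = [-1]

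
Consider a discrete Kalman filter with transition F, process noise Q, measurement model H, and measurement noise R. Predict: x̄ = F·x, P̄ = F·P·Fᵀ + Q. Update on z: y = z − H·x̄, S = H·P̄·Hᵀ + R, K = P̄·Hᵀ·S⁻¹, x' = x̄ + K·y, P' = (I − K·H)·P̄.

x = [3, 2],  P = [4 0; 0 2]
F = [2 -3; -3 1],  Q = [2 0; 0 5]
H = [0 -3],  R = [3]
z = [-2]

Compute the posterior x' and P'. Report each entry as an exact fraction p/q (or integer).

x̄ = F·x = [0, -7]
P̄ = F·P·Fᵀ + Q = [36 -30; -30 43]
y = z − H·x̄ = [-23]
S = H·P̄·Hᵀ + R = [390]
K = P̄·Hᵀ·S⁻¹ = [3/13; -43/130]
x' = x̄ + K·y = [-69/13, 79/130]
P' = (I − K·H)·P̄ = [198/13 -3/13; -3/13 43/130]

x' = [-69/13, 79/130]
P' = [198/13 -3/13; -3/13 43/130]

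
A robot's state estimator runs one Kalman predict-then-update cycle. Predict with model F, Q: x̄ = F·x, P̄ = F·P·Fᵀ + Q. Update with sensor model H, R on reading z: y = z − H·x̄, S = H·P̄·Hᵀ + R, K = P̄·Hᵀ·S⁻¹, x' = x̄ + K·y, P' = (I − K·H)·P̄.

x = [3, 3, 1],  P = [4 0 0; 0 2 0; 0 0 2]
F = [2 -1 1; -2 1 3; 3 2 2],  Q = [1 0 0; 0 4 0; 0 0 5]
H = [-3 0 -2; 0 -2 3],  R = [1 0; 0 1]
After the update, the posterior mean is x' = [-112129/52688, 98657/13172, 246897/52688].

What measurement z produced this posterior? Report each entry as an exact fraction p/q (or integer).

z = [-3, -1]

x̄ = F·x = [4, 0, 17]
P̄ = F·P·Fᵀ + Q = [21 -12 24; -12 40 -8; 24 -8 57]
S = H·P̄·Hᵀ + R = [706 -662; -662 770]
K = P̄·Hᵀ·S⁻¹ = [-10959/52688 -2853/52688; -3601/13172 -4875/13172; -9713/52688 4445/52688]
x' − x̄ = [-322881/52688, 98657/13172, -648799/52688] = K·y
y = (KᵀK)⁻¹·Kᵀ·(x' − x̄) = [43, -52]
z = y + H·x̄ = [43, -52] + [-46, 51] = [-3, -1]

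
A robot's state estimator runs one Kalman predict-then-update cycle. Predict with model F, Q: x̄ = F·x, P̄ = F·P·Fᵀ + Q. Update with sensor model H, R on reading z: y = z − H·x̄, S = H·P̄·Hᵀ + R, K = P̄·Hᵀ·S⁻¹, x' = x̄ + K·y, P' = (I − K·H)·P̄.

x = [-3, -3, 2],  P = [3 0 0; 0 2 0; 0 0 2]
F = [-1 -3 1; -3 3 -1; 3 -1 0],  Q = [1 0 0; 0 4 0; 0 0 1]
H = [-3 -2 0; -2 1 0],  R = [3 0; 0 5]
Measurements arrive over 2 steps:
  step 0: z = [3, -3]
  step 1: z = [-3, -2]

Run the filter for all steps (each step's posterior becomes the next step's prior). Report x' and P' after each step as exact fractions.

step 0: x' = [36526/56075, -128103/56075, 25653/56075], P' = [25729/56075 -26637/56075 7887/56075; -26637/56075 63636/56075 -35136/56075; 7887/56075 -35136/56075 242061/56075]
step 1: x' = [658575295/577398646, -80066421/288699323, 218067228/288699323], P' = [263319261/577398646 -138521619/288699323 44040321/288699323; -138521619/288699323 324029292/288699323 -138092148/288699323; 44040321/288699323 -138092148/288699323 982063064/288699323]

step 0: x̄ = F·x = [14, -2, -6]
step 0: P̄ = F·P·Fᵀ + Q = [24 -11 -3; -11 51 -33; -3 -33 30]
step 0: y = z − H·x̄ = [41, 27]
step 0: S = H·P̄·Hᵀ + R = [291 31; 31 196]
step 0: K = P̄·Hᵀ·S⁻¹ = [-7971/56075 -15619/56075; -15787/56075 23382/56075; 15537/56075 -10182/56075]
step 0: x' = x̄ + K·y = [36526/56075, -128103/56075, 25653/56075]
step 0: P' = (I − K·H)·P̄ = [25729/56075 -26637/56075 7887/56075; -26637/56075 63636/56075 -35136/56075; 7887/56075 -35136/56075 242061/56075]
step 1: x̄ = F·x = [373436/56075, -103908/11215, 237681/56075]
step 1: P̄ = F·P·Fᵀ + Q = [931809/56075 -224802/11215 385614/56075; -224802/11215 80330/2243 -160182/11215; 385614/56075 -160182/11215 511094/56075]
step 1: y = z − H·x̄ = [-86997/56075, 1154262/56075]
step 1: S = H·P̄·Hᵀ + R = [3099386/56075 450344/56075; 450344/56075 10511901/56075]
step 1: K = P̄·Hᵀ·S⁻¹ = [-78623769/577398646 -80368176/288699323; -77497909/288699323 120214506/288699323; 48021111/288699323 -45234558/288699323]
step 1: x' = x̄ + K·y = [658575295/577398646, -80066421/288699323, 218067228/288699323]
step 1: P' = (I − K·H)·P̄ = [263319261/577398646 -138521619/288699323 44040321/288699323; -138521619/288699323 324029292/288699323 -138092148/288699323; 44040321/288699323 -138092148/288699323 982063064/288699323]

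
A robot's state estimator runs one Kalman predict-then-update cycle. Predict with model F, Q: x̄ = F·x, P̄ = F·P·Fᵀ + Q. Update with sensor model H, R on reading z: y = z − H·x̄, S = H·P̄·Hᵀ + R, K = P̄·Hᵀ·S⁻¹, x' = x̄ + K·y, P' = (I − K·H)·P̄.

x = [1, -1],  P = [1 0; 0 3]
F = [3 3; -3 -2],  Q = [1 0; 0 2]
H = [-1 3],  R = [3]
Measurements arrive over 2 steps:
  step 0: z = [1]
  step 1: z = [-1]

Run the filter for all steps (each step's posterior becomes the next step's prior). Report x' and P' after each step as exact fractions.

step 0: x̄ = F·x = [0, -1]
step 0: P̄ = F·P·Fᵀ + Q = [37 -27; -27 23]
step 0: y = z − H·x̄ = [4]
step 0: S = H·P̄·Hᵀ + R = [409]
step 0: K = P̄·Hᵀ·S⁻¹ = [-118/409; 96/409]
step 0: x' = x̄ + K·y = [-472/409, -25/409]
step 0: P' = (I − K·H)·P̄ = [1209/409 285/409; 285/409 191/409]
step 1: x̄ = F·x = [-1491/409, 1466/409]
step 1: P̄ = F·P·Fᵀ + Q = [18139/409 -16302/409; -16302/409 15883/409]
step 1: y = z − H·x̄ = [-6298/409]
step 1: S = H·P̄·Hᵀ + R = [260125/409]
step 1: K = P̄·Hᵀ·S⁻¹ = [-13409/52025; 63951/260125]
step 1: x' = x̄ + K·y = [16823/52025, -52372/260125]
step 1: P' = (I − K·H)·P̄ = [21846/10405 23001/52025; 23001/52025 102286/260125]

step 0: x' = [-472/409, -25/409], P' = [1209/409 285/409; 285/409 191/409]
step 1: x' = [16823/52025, -52372/260125], P' = [21846/10405 23001/52025; 23001/52025 102286/260125]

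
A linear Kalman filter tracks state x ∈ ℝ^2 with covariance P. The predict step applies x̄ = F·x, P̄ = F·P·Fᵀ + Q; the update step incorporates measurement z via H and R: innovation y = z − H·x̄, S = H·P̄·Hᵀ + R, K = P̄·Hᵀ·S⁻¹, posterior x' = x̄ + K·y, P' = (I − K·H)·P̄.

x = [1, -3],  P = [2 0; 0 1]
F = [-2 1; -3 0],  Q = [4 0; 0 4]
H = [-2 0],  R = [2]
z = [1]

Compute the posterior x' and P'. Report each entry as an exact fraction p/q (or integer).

x' = [-2/3, 1]
P' = [13/27 4/9; 4/9 34/3]

x̄ = F·x = [-5, -3]
P̄ = F·P·Fᵀ + Q = [13 12; 12 22]
y = z − H·x̄ = [-9]
S = H·P̄·Hᵀ + R = [54]
K = P̄·Hᵀ·S⁻¹ = [-13/27; -4/9]
x' = x̄ + K·y = [-2/3, 1]
P' = (I − K·H)·P̄ = [13/27 4/9; 4/9 34/3]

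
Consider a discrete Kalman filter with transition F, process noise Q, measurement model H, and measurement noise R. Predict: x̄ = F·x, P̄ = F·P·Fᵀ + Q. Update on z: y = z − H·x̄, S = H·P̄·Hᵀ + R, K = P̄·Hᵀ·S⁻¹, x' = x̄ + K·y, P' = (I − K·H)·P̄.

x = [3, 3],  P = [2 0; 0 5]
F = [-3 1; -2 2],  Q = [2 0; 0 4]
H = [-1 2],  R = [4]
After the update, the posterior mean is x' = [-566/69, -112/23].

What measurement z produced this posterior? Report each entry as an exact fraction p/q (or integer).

x̄ = F·x = [-6, 0]
P̄ = F·P·Fᵀ + Q = [25 22; 22 32]
S = H·P̄·Hᵀ + R = [69]
K = P̄·Hᵀ·S⁻¹ = [19/69; 14/23]
x' − x̄ = [-152/69, -112/23] = K·y
y = (KᵀK)⁻¹·Kᵀ·(x' − x̄) = [-8]
z = y + H·x̄ = [-8] + [6] = [-2]

z = [-2]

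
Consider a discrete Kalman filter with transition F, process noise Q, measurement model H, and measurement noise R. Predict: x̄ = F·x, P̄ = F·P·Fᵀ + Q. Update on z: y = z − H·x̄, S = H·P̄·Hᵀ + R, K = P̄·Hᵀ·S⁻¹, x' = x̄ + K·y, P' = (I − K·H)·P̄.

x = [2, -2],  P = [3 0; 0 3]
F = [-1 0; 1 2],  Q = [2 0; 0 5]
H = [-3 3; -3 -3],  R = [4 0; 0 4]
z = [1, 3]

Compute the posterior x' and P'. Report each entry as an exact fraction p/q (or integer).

x̄ = F·x = [-2, -2]
P̄ = F·P·Fᵀ + Q = [5 -3; -3 20]
y = z − H·x̄ = [1, -9]
S = H·P̄·Hᵀ + R = [283 -135; -135 175]
K = P̄·Hᵀ·S⁻¹ = [-501/3130 -2469/15650; 519/3130 -2559/15650]
x' = x̄ + K·y = [-5792/7825, -2837/7825]
P' = (I − K·H)·P̄ = [1658/7825 -12/7825; -12/7825 1718/7825]

x' = [-5792/7825, -2837/7825]
P' = [1658/7825 -12/7825; -12/7825 1718/7825]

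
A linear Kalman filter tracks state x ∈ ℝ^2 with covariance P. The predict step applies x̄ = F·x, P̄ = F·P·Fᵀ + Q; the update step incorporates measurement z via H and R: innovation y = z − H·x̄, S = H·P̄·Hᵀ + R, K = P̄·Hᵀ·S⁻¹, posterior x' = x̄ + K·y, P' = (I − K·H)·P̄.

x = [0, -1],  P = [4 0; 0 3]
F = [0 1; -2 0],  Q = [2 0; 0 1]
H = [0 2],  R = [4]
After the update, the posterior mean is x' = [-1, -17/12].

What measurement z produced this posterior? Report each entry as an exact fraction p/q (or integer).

z = [-3]

x̄ = F·x = [-1, 0]
P̄ = F·P·Fᵀ + Q = [5 0; 0 17]
S = H·P̄·Hᵀ + R = [72]
K = P̄·Hᵀ·S⁻¹ = [0; 17/36]
x' − x̄ = [0, -17/12] = K·y
y = (KᵀK)⁻¹·Kᵀ·(x' − x̄) = [-3]
z = y + H·x̄ = [-3] + [0] = [-3]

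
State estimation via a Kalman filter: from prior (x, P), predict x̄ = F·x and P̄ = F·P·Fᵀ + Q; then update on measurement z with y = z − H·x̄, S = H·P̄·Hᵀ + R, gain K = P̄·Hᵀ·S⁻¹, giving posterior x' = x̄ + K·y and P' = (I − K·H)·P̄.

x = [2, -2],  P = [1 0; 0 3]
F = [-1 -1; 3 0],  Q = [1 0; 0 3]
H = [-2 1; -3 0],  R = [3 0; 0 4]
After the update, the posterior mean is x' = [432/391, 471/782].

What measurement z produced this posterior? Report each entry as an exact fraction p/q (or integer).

x̄ = F·x = [0, 6]
P̄ = F·P·Fᵀ + Q = [5 -3; -3 12]
S = H·P̄·Hᵀ + R = [47 39; 39 49]
K = P̄·Hᵀ·S⁻¹ = [-26/391 -99/391; 531/782 -279/782]
x' − x̄ = [432/391, -4221/782] = K·y
y = (KᵀK)⁻¹·Kᵀ·(x' − x̄) = [-9, -2]
z = y + H·x̄ = [-9, -2] + [6, 0] = [-3, -2]

z = [-3, -2]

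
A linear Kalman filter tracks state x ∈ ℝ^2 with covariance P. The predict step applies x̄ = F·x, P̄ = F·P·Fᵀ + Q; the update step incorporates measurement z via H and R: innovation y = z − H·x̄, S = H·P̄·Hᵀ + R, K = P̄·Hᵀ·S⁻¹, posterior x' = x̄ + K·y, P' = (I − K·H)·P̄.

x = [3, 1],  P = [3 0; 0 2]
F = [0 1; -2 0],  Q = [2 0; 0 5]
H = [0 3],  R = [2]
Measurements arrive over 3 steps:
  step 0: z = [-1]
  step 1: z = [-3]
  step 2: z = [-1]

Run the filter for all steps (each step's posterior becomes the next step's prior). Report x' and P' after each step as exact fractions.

step 0: x̄ = F·x = [1, -6]
step 0: P̄ = F·P·Fᵀ + Q = [4 0; 0 17]
step 0: y = z − H·x̄ = [17]
step 0: S = H·P̄·Hᵀ + R = [155]
step 0: K = P̄·Hᵀ·S⁻¹ = [0; 51/155]
step 0: x' = x̄ + K·y = [1, -63/155]
step 0: P' = (I − K·H)·P̄ = [4 0; 0 34/155]
step 1: x̄ = F·x = [-63/155, -2]
step 1: P̄ = F·P·Fᵀ + Q = [344/155 0; 0 21]
step 1: y = z − H·x̄ = [3]
step 1: S = H·P̄·Hᵀ + R = [191]
step 1: K = P̄·Hᵀ·S⁻¹ = [0; 63/191]
step 1: x' = x̄ + K·y = [-63/155, -193/191]
step 1: P' = (I − K·H)·P̄ = [344/155 0; 0 42/191]
step 2: x̄ = F·x = [-193/191, 126/155]
step 2: P̄ = F·P·Fᵀ + Q = [424/191 0; 0 2151/155]
step 2: y = z − H·x̄ = [-533/155]
step 2: S = H·P̄·Hᵀ + R = [19669/155]
step 2: K = P̄·Hᵀ·S⁻¹ = [0; 6453/19669]
step 2: x' = x̄ + K·y = [-193/191, -477/1513]
step 2: P' = (I − K·H)·P̄ = [424/191 0; 0 4302/19669]

step 0: x' = [1, -63/155], P' = [4 0; 0 34/155]
step 1: x' = [-63/155, -193/191], P' = [344/155 0; 0 42/191]
step 2: x' = [-193/191, -477/1513], P' = [424/191 0; 0 4302/19669]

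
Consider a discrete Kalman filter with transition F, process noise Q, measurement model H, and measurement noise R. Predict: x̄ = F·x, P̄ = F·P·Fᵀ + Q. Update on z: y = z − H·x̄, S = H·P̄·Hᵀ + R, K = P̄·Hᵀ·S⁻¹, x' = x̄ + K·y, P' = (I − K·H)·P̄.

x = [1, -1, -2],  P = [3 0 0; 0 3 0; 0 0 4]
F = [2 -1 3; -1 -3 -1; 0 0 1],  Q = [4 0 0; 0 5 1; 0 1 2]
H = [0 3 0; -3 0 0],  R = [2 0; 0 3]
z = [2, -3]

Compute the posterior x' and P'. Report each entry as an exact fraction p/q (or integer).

x̄ = F·x = [-3, 4, -2]
P̄ = F·P·Fᵀ + Q = [55 -9 12; -9 39 -3; 12 -3 6]
y = z − H·x̄ = [-10, -12]
S = H·P̄·Hᵀ + R = [353 81; 81 498]
K = P̄·Hᵀ·S⁻¹ = [-27/56411 -18686/56411; 18693/56411 18/56411; -522/56411 -3993/56411]
x' = x̄ + K·y = [55269/56411, 38498/56411, -59686/56411]
P' = (I − K·H)·P̄ = [18686/56411 -18/56411 3993/56411; -18/56411 12462/56411 -348/56411; 3993/56411 -348/56411 190020/56411]

x' = [55269/56411, 38498/56411, -59686/56411]
P' = [18686/56411 -18/56411 3993/56411; -18/56411 12462/56411 -348/56411; 3993/56411 -348/56411 190020/56411]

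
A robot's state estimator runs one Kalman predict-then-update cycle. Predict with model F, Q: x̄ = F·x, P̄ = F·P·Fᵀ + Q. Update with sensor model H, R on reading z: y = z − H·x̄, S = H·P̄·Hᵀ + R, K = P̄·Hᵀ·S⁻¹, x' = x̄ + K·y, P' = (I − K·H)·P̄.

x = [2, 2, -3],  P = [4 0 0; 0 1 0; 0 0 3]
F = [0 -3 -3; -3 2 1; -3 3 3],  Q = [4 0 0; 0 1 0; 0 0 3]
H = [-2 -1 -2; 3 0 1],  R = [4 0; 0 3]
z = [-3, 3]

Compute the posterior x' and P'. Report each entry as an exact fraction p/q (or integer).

x' = [7409/5762, 5222/2881, -2337/2881]
P' = [9915/11524 311/2881 -14079/11524; 311/2881 8014/2881 -2226/2881; -14079/11524 -2226/2881 29265/11524]

x̄ = F·x = [3, -5, -9]
P̄ = F·P·Fᵀ + Q = [40 -15 -36; -15 44 51; -36 51 75]
y = z − H·x̄ = [-20, 3]
S = H·P̄·Hᵀ + R = [364 -108; -108 222]
K = P̄·Hᵀ·S⁻¹ = [1771/11524 2611/5762; -1046/2881 -431/2881; -5367/11524 -1081/2881]
x' = x̄ + K·y = [7409/5762, 5222/2881, -2337/2881]
P' = (I − K·H)·P̄ = [9915/11524 311/2881 -14079/11524; 311/2881 8014/2881 -2226/2881; -14079/11524 -2226/2881 29265/11524]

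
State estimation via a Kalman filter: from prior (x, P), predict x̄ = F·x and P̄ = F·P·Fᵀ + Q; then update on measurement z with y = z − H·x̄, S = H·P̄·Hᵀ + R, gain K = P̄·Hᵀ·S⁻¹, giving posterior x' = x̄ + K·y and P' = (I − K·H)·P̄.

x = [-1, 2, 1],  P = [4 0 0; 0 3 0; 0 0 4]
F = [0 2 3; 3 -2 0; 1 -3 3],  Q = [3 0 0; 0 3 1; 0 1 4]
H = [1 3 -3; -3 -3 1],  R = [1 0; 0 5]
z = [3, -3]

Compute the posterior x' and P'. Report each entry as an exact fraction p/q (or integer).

x' = [1075315/182767, -73407/10751, -1071398/182767]
P' = [3550803/182767 -271446/10751 -3420432/182767; -271446/10751 366109/10751 275389/10751; -3420432/182767 275389/10751 3561193/182767]

x̄ = F·x = [7, -7, -4]
P̄ = F·P·Fᵀ + Q = [51 -12 18; -12 51 31; 18 31 71]
y = z − H·x̄ = [5, 1]
S = H·P̄·Hᵀ + R = [412 -129; -129 484]
K = P̄·Hᵀ·S⁻¹ = [-31647/182767 -45819/182767; 714/10751 -1720/10751; -59172/182767 -44470/182767]
x' = x̄ + K·y = [1075315/182767, -73407/10751, -1071398/182767]
P' = (I − K·H)·P̄ = [3550803/182767 -271446/10751 -3420432/182767; -271446/10751 366109/10751 275389/10751; -3420432/182767 275389/10751 3561193/182767]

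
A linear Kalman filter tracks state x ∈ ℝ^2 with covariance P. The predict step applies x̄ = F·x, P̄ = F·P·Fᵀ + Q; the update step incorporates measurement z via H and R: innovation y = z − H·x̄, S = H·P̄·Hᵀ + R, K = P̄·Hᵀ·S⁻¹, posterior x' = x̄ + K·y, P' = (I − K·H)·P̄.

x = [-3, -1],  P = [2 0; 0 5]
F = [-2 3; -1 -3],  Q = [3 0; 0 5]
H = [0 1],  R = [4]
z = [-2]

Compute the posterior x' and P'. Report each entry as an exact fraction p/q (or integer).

x̄ = F·x = [3, 6]
P̄ = F·P·Fᵀ + Q = [56 -41; -41 52]
y = z − H·x̄ = [-8]
S = H·P̄·Hᵀ + R = [56]
K = P̄·Hᵀ·S⁻¹ = [-41/56; 13/14]
x' = x̄ + K·y = [62/7, -10/7]
P' = (I − K·H)·P̄ = [1455/56 -41/14; -41/14 26/7]

x' = [62/7, -10/7]
P' = [1455/56 -41/14; -41/14 26/7]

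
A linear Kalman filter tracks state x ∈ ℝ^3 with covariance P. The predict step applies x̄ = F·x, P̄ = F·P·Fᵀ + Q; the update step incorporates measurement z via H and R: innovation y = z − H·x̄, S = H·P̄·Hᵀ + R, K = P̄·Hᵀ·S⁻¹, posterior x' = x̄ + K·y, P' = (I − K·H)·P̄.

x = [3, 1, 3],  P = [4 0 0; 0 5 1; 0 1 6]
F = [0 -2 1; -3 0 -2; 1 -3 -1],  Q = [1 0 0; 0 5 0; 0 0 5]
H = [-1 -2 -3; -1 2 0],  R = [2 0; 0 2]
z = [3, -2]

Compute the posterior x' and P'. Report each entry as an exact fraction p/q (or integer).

x̄ = F·x = [1, -15, -3]
P̄ = F·P·Fᵀ + Q = [23 -8 23; -8 65 6; 23 6 66]
y = z − H·x̄ = [-35, 29]
S = H·P̄·Hᵀ + R = [1057 -204; -204 317]
K = P̄·Hᵀ·S⁻¹ = [-32048/293453 -56727/293453; -16228/293453 117306/293453; -76105/293453 -59159/293453]
x' = x̄ + K·y = [-229950/293453, -431941/293453, 67705/293453]
P' = (I − K·H)·P̄ = [2101418/293453 993982/293453 -1341762/293453; 993982/293453 614297/293453 -730040/293453; -1341762/293453 -730040/293453 984684/293453]

x' = [-229950/293453, -431941/293453, 67705/293453]
P' = [2101418/293453 993982/293453 -1341762/293453; 993982/293453 614297/293453 -730040/293453; -1341762/293453 -730040/293453 984684/293453]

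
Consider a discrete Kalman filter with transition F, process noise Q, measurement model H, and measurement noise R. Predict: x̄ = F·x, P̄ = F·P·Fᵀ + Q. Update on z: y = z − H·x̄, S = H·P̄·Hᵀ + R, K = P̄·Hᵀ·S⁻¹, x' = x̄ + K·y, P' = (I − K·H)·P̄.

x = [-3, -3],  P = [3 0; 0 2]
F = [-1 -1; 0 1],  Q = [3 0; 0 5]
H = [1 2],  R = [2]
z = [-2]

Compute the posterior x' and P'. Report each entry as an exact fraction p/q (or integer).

x̄ = F·x = [6, -3]
P̄ = F·P·Fᵀ + Q = [8 -2; -2 7]
y = z − H·x̄ = [-2]
S = H·P̄·Hᵀ + R = [30]
K = P̄·Hᵀ·S⁻¹ = [2/15; 2/5]
x' = x̄ + K·y = [86/15, -19/5]
P' = (I − K·H)·P̄ = [112/15 -18/5; -18/5 11/5]

x' = [86/15, -19/5]
P' = [112/15 -18/5; -18/5 11/5]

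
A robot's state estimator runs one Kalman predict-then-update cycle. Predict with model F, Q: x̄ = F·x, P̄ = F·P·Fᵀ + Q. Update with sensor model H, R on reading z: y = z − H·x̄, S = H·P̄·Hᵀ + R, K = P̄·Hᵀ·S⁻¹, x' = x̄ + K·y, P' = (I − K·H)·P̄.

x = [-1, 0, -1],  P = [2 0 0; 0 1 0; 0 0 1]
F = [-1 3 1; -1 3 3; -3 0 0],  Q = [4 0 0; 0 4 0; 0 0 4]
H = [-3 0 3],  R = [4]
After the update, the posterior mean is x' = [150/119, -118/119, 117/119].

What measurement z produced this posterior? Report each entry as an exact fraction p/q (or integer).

z = [-1]

x̄ = F·x = [0, -2, 3]
P̄ = F·P·Fᵀ + Q = [16 14 6; 14 24 6; 6 6 22]
S = H·P̄·Hᵀ + R = [238]
K = P̄·Hᵀ·S⁻¹ = [-15/119; -12/119; 24/119]
x' − x̄ = [150/119, 120/119, -240/119] = K·y
y = (KᵀK)⁻¹·Kᵀ·(x' − x̄) = [-10]
z = y + H·x̄ = [-10] + [9] = [-1]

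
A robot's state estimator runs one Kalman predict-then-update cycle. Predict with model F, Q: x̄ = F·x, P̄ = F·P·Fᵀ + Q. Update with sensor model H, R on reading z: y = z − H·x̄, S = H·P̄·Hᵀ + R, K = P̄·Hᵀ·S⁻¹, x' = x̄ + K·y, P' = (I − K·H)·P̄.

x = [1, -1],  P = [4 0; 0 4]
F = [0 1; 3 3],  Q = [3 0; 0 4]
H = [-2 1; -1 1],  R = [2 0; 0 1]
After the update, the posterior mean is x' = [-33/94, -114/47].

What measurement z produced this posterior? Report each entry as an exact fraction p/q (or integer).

z = [-2, -2]

x̄ = F·x = [-1, 0]
P̄ = F·P·Fᵀ + Q = [7 12; 12 76]
S = H·P̄·Hᵀ + R = [58 54; 54 60]
K = P̄·Hᵀ·S⁻¹ = [-65/94 199/282; -28/47 226/141]
x' − x̄ = [61/94, -114/47] = K·y
y = (KᵀK)⁻¹·Kᵀ·(x' − x̄) = [-4, -3]
z = y + H·x̄ = [-4, -3] + [2, 1] = [-2, -2]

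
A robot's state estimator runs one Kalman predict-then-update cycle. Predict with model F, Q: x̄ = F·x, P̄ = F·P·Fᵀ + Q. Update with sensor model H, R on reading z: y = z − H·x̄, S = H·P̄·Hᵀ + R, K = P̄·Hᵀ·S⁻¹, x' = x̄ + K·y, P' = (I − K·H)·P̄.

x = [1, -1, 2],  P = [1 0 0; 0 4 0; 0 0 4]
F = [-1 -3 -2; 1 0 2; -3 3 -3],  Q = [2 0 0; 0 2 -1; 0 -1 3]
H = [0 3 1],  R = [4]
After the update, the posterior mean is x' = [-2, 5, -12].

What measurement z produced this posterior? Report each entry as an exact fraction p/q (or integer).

z = [3]

x̄ = F·x = [-2, 5, -12]
P̄ = F·P·Fᵀ + Q = [55 -17 -9; -17 19 -28; -9 -28 84]
S = H·P̄·Hᵀ + R = [91]
K = P̄·Hᵀ·S⁻¹ = [-60/91; 29/91; 0]
x' − x̄ = [0, 0, 0] = K·y
y = (KᵀK)⁻¹·Kᵀ·(x' − x̄) = [0]
z = y + H·x̄ = [0] + [3] = [3]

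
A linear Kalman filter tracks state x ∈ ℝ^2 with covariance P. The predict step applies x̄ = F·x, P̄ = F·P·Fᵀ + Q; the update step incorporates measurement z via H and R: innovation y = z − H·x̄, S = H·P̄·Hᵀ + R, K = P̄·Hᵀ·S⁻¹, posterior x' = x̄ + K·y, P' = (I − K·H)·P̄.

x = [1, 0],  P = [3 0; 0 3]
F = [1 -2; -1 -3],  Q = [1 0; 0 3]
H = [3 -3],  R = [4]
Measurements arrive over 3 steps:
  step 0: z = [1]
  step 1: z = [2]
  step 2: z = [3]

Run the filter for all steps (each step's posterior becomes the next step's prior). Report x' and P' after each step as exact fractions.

step 0: x̄ = F·x = [1, -1]
step 0: P̄ = F·P·Fᵀ + Q = [16 15; 15 33]
step 0: y = z − H·x̄ = [-5]
step 0: S = H·P̄·Hᵀ + R = [175]
step 0: K = P̄·Hᵀ·S⁻¹ = [3/175; -54/175]
step 0: x' = x̄ + K·y = [32/35, 19/35]
step 0: P' = (I − K·H)·P̄ = [2791/175 2787/175; 2787/175 2859/175]
step 1: x̄ = F·x = [-6/35, -89/35]
step 1: P̄ = F·P·Fᵀ + Q = [3254/175 11576/175; 11576/175 45769/175]
step 1: y = z − H·x̄ = [-179/35]
step 1: S = H·P̄·Hᵀ + R = [233539/175]
step 1: K = P̄·Hᵀ·S⁻¹ = [-24966/233539; -102579/233539]
step 1: x' = x̄ + K·y = [87648/233539, -69238/233539]
step 1: P' = (I − K·H)·P̄ = [780770/233539 814058/233539; 814058/233539 950830/233539]
step 2: x̄ = F·x = [226124/233539, 120066/233539]
step 2: P̄ = F·P·Fᵀ + Q = [1561397/233539 4110152/233539; 4110152/233539 14923205/233539]
step 2: y = z − H·x̄ = [382443/233539]
step 2: S = H·P̄·Hᵀ + R = [75312838/233539]
step 2: K = P̄·Hᵀ·S⁻¹ = [-7646265/75312838; -32439159/75312838]
step 2: x' = x̄ + K·y = [60400103/75312838, -14402811/75312838]
step 2: P' = (I − K·H)·P̄ = [253181999/75312838 263377019/75312838; 263377019/75312838 306629231/75312838]

step 0: x' = [32/35, 19/35], P' = [2791/175 2787/175; 2787/175 2859/175]
step 1: x' = [87648/233539, -69238/233539], P' = [780770/233539 814058/233539; 814058/233539 950830/233539]
step 2: x' = [60400103/75312838, -14402811/75312838], P' = [253181999/75312838 263377019/75312838; 263377019/75312838 306629231/75312838]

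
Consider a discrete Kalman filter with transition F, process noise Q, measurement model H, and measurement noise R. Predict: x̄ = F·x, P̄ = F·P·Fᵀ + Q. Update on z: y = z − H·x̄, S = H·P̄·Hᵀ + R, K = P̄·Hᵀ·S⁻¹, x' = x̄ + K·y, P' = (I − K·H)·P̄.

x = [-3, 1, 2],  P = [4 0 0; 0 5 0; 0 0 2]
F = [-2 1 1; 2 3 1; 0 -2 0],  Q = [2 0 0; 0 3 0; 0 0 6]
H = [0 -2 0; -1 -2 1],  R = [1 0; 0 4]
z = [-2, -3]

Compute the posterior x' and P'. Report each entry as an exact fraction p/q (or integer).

x̄ = F·x = [9, -1, -2]
P̄ = F·P·Fᵀ + Q = [25 1 -10; 1 66 -30; -10 -30 26]
y = z − H·x̄ = [-4, 6]
S = H·P̄·Hᵀ + R = [265 326; 326 463]
K = P̄·Hᵀ·S⁻¹ = [3712/5473 -3051/5473; -7978/16419 -163/16419; -1172/5473 1960/5473]
x' = x̄ + K·y = [16103/5473, 14515/16419, 5502/5473]
P' = (I − K·H)·P̄ = [31362/5473 -1856/5473 15446/5473; -1856/5473 3989/16419 586/5473; 15446/5473 586/5473 24458/5473]

x' = [16103/5473, 14515/16419, 5502/5473]
P' = [31362/5473 -1856/5473 15446/5473; -1856/5473 3989/16419 586/5473; 15446/5473 586/5473 24458/5473]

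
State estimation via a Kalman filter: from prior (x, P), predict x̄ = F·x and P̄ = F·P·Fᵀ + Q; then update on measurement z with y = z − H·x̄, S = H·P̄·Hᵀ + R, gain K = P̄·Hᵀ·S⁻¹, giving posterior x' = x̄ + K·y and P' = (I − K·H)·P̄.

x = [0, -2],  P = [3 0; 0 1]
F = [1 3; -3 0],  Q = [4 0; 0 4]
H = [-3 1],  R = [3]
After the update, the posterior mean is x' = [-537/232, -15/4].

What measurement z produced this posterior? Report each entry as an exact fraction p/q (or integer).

z = [3]

x̄ = F·x = [-6, 0]
P̄ = F·P·Fᵀ + Q = [16 -9; -9 31]
S = H·P̄·Hᵀ + R = [232]
K = P̄·Hᵀ·S⁻¹ = [-57/232; 1/4]
x' − x̄ = [855/232, -15/4] = K·y
y = (KᵀK)⁻¹·Kᵀ·(x' − x̄) = [-15]
z = y + H·x̄ = [-15] + [18] = [3]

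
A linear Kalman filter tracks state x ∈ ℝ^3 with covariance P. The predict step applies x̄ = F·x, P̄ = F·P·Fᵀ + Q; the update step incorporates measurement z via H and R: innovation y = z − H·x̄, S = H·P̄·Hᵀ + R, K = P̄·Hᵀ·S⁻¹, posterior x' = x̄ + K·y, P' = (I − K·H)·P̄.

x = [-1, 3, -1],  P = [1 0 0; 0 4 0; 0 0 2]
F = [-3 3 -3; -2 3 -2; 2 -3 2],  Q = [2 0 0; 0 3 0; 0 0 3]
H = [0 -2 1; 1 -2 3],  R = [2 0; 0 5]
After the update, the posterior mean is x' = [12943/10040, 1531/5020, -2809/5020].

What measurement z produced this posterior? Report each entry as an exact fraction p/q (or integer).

z = [-1, -1]

x̄ = F·x = [15, 13, -13]
P̄ = F·P·Fᵀ + Q = [65 54 -54; 54 51 -48; -54 -48 51]
S = H·P̄·Hᵀ + R = [449 579; 579 769]
K = P̄·Hᵀ·S⁻¹ = [-5883/10040 1753/10040; -2091/5020 321/5020; 69/5020 1221/5020]
x' − x̄ = [-137657/10040, -63729/5020, 62451/5020] = K·y
y = (KᵀK)⁻¹·Kᵀ·(x' − x̄) = [38, 49]
z = y + H·x̄ = [38, 49] + [-39, -50] = [-1, -1]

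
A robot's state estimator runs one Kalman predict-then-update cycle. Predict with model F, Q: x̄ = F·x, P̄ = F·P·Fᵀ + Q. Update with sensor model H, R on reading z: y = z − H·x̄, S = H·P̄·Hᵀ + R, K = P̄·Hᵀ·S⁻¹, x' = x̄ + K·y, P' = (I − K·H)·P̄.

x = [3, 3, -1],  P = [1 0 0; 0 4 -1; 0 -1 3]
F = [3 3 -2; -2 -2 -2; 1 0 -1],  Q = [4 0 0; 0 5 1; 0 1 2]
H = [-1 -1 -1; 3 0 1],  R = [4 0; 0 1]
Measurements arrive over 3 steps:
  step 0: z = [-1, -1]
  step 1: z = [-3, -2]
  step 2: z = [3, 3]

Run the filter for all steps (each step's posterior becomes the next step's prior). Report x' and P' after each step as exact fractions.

step 0: x̄ = F·x = [20, -10, 4]
step 0: P̄ = F·P·Fᵀ + Q = [73 -16 12; -16 29 3; 12 3 6]
step 0: y = z − H·x̄ = [13, -65]
step 0: S = H·P̄·Hᵀ + R = [110 -228; -228 736]
step 0: K = P̄·Hᵀ·S⁻¹ = [471/7244 4839/14488; -5509/7244 -4299/14488; -735/3622 -21/3622]
step 0: x' = x̄ + K·y = [-12529/14488, -8679/14488, 3149/1811]
step 0: P' = (I − K·H)·P̄ = [4813/14488 1019/14488 -1200/1811; 1019/14488 50409/14488 -1839/3622; -1200/1811 -1839/3622 7179/3622]
step 1: x̄ = F·x = [-14251/1811, -996/1811, -37721/14488]
step 1: P̄ = F·P·Fᵀ + Q = [222907/3622 -24348/1811 36249/3622; -24348/1811 35087/1811 5693/1811; 36249/3622 5693/1811 81705/14488]
step 1: y = z − H·x̄ = [-203161/14488, 350769/14488]
step 1: S = H·P̄·Hᵀ + R = [1303493/14488 -2797765/14488; -2797765/14488 8990821/14488]
step 1: K = P̄·Hᵀ·S⁻¹ = [22123745/268634956 91139105/268634956; -185626417/268634956 -73862193/268634956; -17292250/67158739 -1521463/67158739]
step 1: x' = x̄ + K·y = [-217589971/268634956, 666965599/268634956, 30793343/67158739]
step 1: P' = (I − K·H)·P̄ = [79083561/268634956 -21466963/268634956 -73055789/134317478; -21466963/268634956 773433935/268634956 -2365326/67158739; -73055789/134317478 -2365326/67158739 216124441/134317478]
step 2: x̄ = F·x = [275445035/67158739, -286274500/67158739, -340763343/268634956]
step 2: P̄ = F·P·Fᵀ + Q = [5978331033/134317478 -704340032/67158739 449072340/67158739; -704340032/67158739 1266480383/67158739 249744229/67158739; 449072340/67158739 249744229/67158739 1340825511/268634956]
step 2: y = z − H·x̄ = [421823665/268634956, -2158672209/268634956]
step 2: S = H·P̄·Hᵀ + R = [19393761229/268634956 -36942865681/268634956; -36942865681/268634956 119997155221/268634956]
step 2: K = P̄·Hᵀ·S⁻¹ = [295048393565/3582634464708 1215399064049/3582634464708; -825202063671/1194211488236 -328223704219/1194211488236; -230522011594/895658616177 -20739122167/895658616177]
step 2: x' = x̄ + K·y = [5390533443509/3582634464708, -3748773324149/1194211488236, -2662931903531/1791317232354]
step 2: P' = (I − K·H)·P̄ = [1054673563301/3582634464708 -95415170569/1194211488236 -974310812927/1791317232354; -95415170569/1194211488236 3438201617765/1194211488236 -10494548128/298552872059; -974310812927/1791317232354 -10494548128/298552872059 2881454194447/1791317232354]

step 0: x' = [-12529/14488, -8679/14488, 3149/1811], P' = [4813/14488 1019/14488 -1200/1811; 1019/14488 50409/14488 -1839/3622; -1200/1811 -1839/3622 7179/3622]
step 1: x' = [-217589971/268634956, 666965599/268634956, 30793343/67158739], P' = [79083561/268634956 -21466963/268634956 -73055789/134317478; -21466963/268634956 773433935/268634956 -2365326/67158739; -73055789/134317478 -2365326/67158739 216124441/134317478]
step 2: x' = [5390533443509/3582634464708, -3748773324149/1194211488236, -2662931903531/1791317232354], P' = [1054673563301/3582634464708 -95415170569/1194211488236 -974310812927/1791317232354; -95415170569/1194211488236 3438201617765/1194211488236 -10494548128/298552872059; -974310812927/1791317232354 -10494548128/298552872059 2881454194447/1791317232354]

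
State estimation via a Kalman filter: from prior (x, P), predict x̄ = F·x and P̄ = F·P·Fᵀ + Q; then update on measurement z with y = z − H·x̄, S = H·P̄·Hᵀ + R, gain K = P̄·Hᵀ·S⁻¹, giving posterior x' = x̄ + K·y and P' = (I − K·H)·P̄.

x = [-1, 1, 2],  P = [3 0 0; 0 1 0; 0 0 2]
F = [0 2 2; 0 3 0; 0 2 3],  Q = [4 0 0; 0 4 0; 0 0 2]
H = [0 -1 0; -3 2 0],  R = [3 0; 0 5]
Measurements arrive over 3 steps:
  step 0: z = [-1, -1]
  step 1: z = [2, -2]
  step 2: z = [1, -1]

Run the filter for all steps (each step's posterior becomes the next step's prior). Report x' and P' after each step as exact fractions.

step 0: x̄ = F·x = [6, 3, 8]
step 0: P̄ = F·P·Fᵀ + Q = [16 6 16; 6 13 6; 16 6 24]
step 0: y = z − H·x̄ = [2, 11]
step 0: S = H·P̄·Hᵀ + R = [16 -8; -8 129]
step 0: K = P̄·Hᵀ·S⁻¹ = [-531/1000 -39/125; -1613/2000 3/250; -531/1000 -39/125]
step 0: x' = x̄ + K·y = [753/500, 1519/1000, 1753/500]
step 0: P' = (I − K·H)·P̄ = [791/500 1593/1000 791/500; 1593/1000 4839/2000 1593/1000; 791/500 1593/1000 4791/500]
step 1: x̄ = F·x = [201/20, 4557/1000, 3389/250]
step 1: P̄ = F·P·Fᵀ + Q = [259/4 963/40 831/10; 963/40 51551/2000 14427/500; 831/10 14427/500 14629/125]
step 1: y = z − H·x̄ = [6557/1000, 4759/250]
step 1: S = H·P̄·Hᵀ + R = [57551/2000 10337/500; 10337/500 50244/125]
step 1: K = P̄·Hᵀ·S⁻¹ = [-13313046/22277911 -7412748/22277911; -19866199/22277911 -124044/22277911; -15273900/22277911 -9833256/22277911]
step 1: x' = x̄ + K·y = [-4509708/22277911, -31103528/22277911, 14662538/22277911]
step 1: P' = (I − K·H)·P̄ = [38980672/22277911 39939138/22277911 46936560/22277911; 39939138/22277911 59598597/22277911 45821700/22277911; 46936560/22277911 45821700/22277911 282542186/22277911]
step 2: x̄ = F·x = [-32881980/22277911, -93310584/22277911, -18219442/22277911]
step 2: P̄ = F·P·Fᵀ + Q = [1824248376/22277911 632521782/22277911 2391864504/22277911; 632521782/22277911 625499017/22277911 769986882/22277911; 2391864504/22277911 769986882/22277911 3375690284/22277911]
step 2: y = z − H·x̄ = [-71032673/22277911, 65697317/22277911]
step 2: S = H·P̄·Hᵀ + R = [692332750/22277911 646567312/22277911; 646567312/22277911 11441359623/22277911]
step 2: K = P̄·Hᵀ·S⁻¹ = [-101363787819/168399512023 -56202794028/168399512023; -302474945177/336799024046 -969850968/168399512023; -115941959505/168399512023 -76395757428/168399512023]
step 2: x' = x̄ + K·y = [-91101062739/168399512023, -451960821905/336799024046, 6666956393/168399512023]
step 2: P' = (I − K·H)·P̄ = [296398899018/168399512023 304091363457/168399512023 359210181390/168399512023; 304091363457/168399512023 907424835531/336799024046 347825878515/168399512023; 359210181390/168399512023 347825878515/168399512023 2183928710798/168399512023]

step 0: x' = [753/500, 1519/1000, 1753/500], P' = [791/500 1593/1000 791/500; 1593/1000 4839/2000 1593/1000; 791/500 1593/1000 4791/500]
step 1: x' = [-4509708/22277911, -31103528/22277911, 14662538/22277911], P' = [38980672/22277911 39939138/22277911 46936560/22277911; 39939138/22277911 59598597/22277911 45821700/22277911; 46936560/22277911 45821700/22277911 282542186/22277911]
step 2: x' = [-91101062739/168399512023, -451960821905/336799024046, 6666956393/168399512023], P' = [296398899018/168399512023 304091363457/168399512023 359210181390/168399512023; 304091363457/168399512023 907424835531/336799024046 347825878515/168399512023; 359210181390/168399512023 347825878515/168399512023 2183928710798/168399512023]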